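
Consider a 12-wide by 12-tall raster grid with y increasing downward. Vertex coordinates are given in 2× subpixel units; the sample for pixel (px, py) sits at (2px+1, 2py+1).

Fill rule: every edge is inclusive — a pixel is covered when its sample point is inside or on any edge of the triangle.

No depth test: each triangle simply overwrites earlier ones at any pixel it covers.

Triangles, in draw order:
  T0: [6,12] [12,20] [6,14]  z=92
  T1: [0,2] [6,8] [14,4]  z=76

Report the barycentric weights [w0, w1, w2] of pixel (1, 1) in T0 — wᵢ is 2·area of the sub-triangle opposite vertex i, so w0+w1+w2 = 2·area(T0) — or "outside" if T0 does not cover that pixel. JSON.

T0:
  2·area = 12
  edge (6, 12)→(12, 20): d=(6,8) inclusive
  edge (12, 20)→(6, 14): d=(-6,-6) inclusive
  edge (6, 14)→(6, 12): d=(0,-2) inclusive
    (0,4)@(1, 9): e=[22,0,-10] → ·  [on edge]
    (1,5)@(3, 11): e=[18,0,-6] → ·  [on edge]
    (2,6)@(5, 13): e=[14,0,-2] → ·  [on edge]
    (3,7)@(7, 15): e=[10,0,2] → █  [on edge]
    (4,7)@(9, 15): e=[-6,12,6] → ·
    (3,8)@(7, 17): e=[22,-12,2] → ·
    (4,8)@(9, 17): e=[6,0,6] → █  [on edge]
    (5,8)@(11, 17): e=[-10,12,10] → ·
    (4,9)@(9, 19): e=[18,-12,6] → ·
    (5,9)@(11, 19): e=[2,0,10] → █  [on edge]
    (6,9)@(13, 19): e=[-14,12,14] → ·
    (5,10)@(11, 21): e=[14,-12,10] → ·
    (6,10)@(13, 21): e=[-2,0,14] → ·  [on edge]
    (7,11)@(15, 23): e=[-6,0,18] → ·  [on edge]
  covered (3 px):
    · · · · · · · · · · · ·
    · · · · · · · · · · · ·
    · · · · · · · · · · · ·
    · · · · · · · · · · · ·
    · · · · · · · · · · · ·
    · · · · · · · · · · · ·
    · · · · · · · · · · · ·
    · · · █ · · · · · · · ·
    · · · · █ · · · · · · ·
    · · · · · █ · · · · · ·
    · · · · · · · · · · · ·
    · · · · · · · · · · · ·
T1:
  2·area = 72  (B↔C swapped to make it positive)
  edge (0, 2)→(14, 4): d=(14,2) inclusive
  edge (14, 4)→(6, 8): d=(-8,4) inclusive
  edge (6, 8)→(0, 2): d=(-6,-6) inclusive
    (0,1)@(1, 3): e=[12,60,0] → █  [on edge]
    (1,1)@(3, 3): e=[8,52,12] → █
    (2,1)@(5, 3): e=[4,44,24] → █
    (3,1)@(7, 3): e=[0,36,36] → █  [on edge]
    (4,1)@(9, 3): e=[-4,28,48] → ·
    (0,2)@(1, 5): e=[40,44,-12] → ·
    (1,2)@(3, 5): e=[36,36,0] → █  [on edge]
    (4,2)@(9, 5): e=[24,12,36] → █
    (5,2)@(11, 5): e=[20,4,48] → █
    (6,2)@(13, 5): e=[16,-4,60] → ·
    (10,2)@(21, 5): e=[0,-36,108] → ·  [on edge]
    (1,3)@(3, 7): e=[64,20,-12] → ·
    (2,3)@(5, 7): e=[60,12,0] → █  [on edge]
    (3,4)@(7, 9): e=[84,-12,0] → ·  [on edge]
    (4,5)@(9, 11): e=[108,-36,0] → ·  [on edge]
    (5,6)@(11, 13): e=[132,-60,0] → ·  [on edge]
    (6,7)@(13, 15): e=[156,-84,0] → ·  [on edge]
    (7,8)@(15, 17): e=[180,-108,0] → ·  [on edge]
    (8,9)@(17, 19): e=[204,-132,0] → ·  [on edge]
    (9,10)@(19, 21): e=[228,-156,0] → ·  [on edge]
    (10,11)@(21, 23): e=[252,-180,0] → ·  [on edge]
  covered (11 px):
    · · · · · · · · · · · ·
    █ █ █ █ · · · · · · · ·
    · █ █ █ █ █ · · · · · ·
    · · █ █ · · · · · · · ·
    · · · · · · · · · · · ·
    · · · · · · · · · · · ·
    · · · · · · · · · · · ·
    · · · · · · · · · · · ·
    · · · · · · · · · · · ·
    · · · · · · · · · · · ·
    · · · · · · · · · · · ·
    · · · · · · · · · · · ·

Final: "outside"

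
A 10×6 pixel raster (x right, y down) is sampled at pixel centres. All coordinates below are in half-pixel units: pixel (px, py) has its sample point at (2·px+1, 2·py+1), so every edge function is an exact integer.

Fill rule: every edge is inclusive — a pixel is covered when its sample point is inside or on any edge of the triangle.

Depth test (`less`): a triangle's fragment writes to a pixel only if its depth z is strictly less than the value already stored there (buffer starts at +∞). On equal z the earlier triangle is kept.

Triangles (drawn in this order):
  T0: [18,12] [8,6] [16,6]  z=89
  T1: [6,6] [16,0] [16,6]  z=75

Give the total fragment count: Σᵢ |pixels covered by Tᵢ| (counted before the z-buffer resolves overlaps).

T0:
  2·area = 48
  edge (18, 12)→(8, 6): d=(-10,-6) inclusive
  edge (8, 6)→(16, 6): d=(8,0) inclusive
  edge (16, 6)→(18, 12): d=(2,6) inclusive
    (1,1)@(3, 3): e=[0,-24,72] → ·  [on edge]
    (7,1)@(15, 3): e=[72,-24,0] → ·  [on edge]
    (5,3)@(11, 7): e=[8,8,32] → █
    (6,3)@(13, 7): e=[20,8,20] → █
    (7,3)@(15, 7): e=[32,8,8] → █
    (8,3)@(17, 7): e=[44,8,-4] → ·
    (5,4)@(11, 9): e=[-12,24,36] → ·
    (6,4)@(13, 9): e=[0,24,24] → █  [on edge]
    (8,4)@(17, 9): e=[24,24,0] → █  [on edge]
    (9,4)@(19, 9): e=[36,24,-12] → ·
    (6,5)@(13, 11): e=[-20,40,28] → ·
    (7,5)@(15, 11): e=[-8,40,16] → ·
  covered (7 px):
    · · · · · · · · · ·
    · · · · · · · · · ·
    · · · · · · · · · ·
    · · · · · █ █ █ · ·
    · · · · · · █ █ █ ·
    · · · · · · · · █ ·
T1:
  2·area = 60
  edge (6, 6)→(16, 0): d=(10,-6) inclusive
  edge (16, 0)→(16, 6): d=(0,6) inclusive
  edge (16, 6)→(6, 6): d=(-10,0) inclusive
    (7,0)@(15, 1): e=[4,6,50] → █
    (8,0)@(17, 1): e=[16,-6,50] → ·
    (5,1)@(11, 3): e=[0,30,30] → █  [on edge]
    (6,1)@(13, 3): e=[12,18,30] → █
    (8,1)@(17, 3): e=[36,-6,30] → ·
    (4,2)@(9, 5): e=[8,42,10] → █
    (8,2)@(17, 5): e=[56,-6,10] → ·
    (4,3)@(9, 7): e=[28,42,-10] → ·
    (5,3)@(11, 7): e=[40,30,-10] → ·
    (6,3)@(13, 7): e=[52,18,-10] → ·
    (7,3)@(15, 7): e=[64,6,-10] → ·
    (0,4)@(1, 9): e=[0,90,-30] → ·  [on edge]
  covered (8 px):
    · · · · · · · █ · ·
    · · · · · █ █ █ · ·
    · · · · █ █ █ █ · ·
    · · · · · · · · · ·
    · · · · · · · · · ·
    · · · · · · · · · ·

Final: 15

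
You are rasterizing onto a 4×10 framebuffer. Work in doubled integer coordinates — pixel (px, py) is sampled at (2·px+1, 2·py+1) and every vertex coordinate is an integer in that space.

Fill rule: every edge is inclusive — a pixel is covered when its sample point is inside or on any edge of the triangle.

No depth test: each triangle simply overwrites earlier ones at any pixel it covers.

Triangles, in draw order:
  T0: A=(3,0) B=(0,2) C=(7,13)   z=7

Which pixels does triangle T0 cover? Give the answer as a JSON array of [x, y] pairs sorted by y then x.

T0:
  2·area = 47  (B↔C swapped to make it positive)
  edge (3, 0)→(7, 13): d=(4,13) inclusive
  edge (7, 13)→(0, 2): d=(-7,-11) inclusive
  edge (0, 2)→(3, 0): d=(3,-2) inclusive
    (1,0)@(3, 1): e=[4,40,3] → #
    (2,0)@(5, 1): e=[-22,62,7] → ·
    (0,1)@(1, 3): e=[38,4,5] → #
    (2,1)@(5, 3): e=[-14,48,13] → ·
    (0,2)@(1, 5): e=[46,-10,11] → ·
    (1,2)@(3, 5): e=[20,12,15] → #
    (2,2)@(5, 5): e=[-6,34,19] → ·
    (1,3)@(3, 7): e=[28,-2,21] → ·
    (2,3)@(5, 7): e=[2,20,25] → #
    (3,3)@(7, 7): e=[-24,42,29] → ·
    (2,4)@(5, 9): e=[10,6,31] → #
    (3,4)@(7, 9): e=[-16,28,35] → ·
    (3,6)@(7, 13): e=[0,0,47] → #  [on edge]
  covered (7 px):
    · # · ·
    # # · ·
    · # · ·
    · · # ·
    · · # ·
    · · · ·
    · · · #
    · · · ·
    · · · ·
    · · · ·

Answer: [[1,0],[0,1],[1,1],[1,2],[2,3],[2,4],[3,6]]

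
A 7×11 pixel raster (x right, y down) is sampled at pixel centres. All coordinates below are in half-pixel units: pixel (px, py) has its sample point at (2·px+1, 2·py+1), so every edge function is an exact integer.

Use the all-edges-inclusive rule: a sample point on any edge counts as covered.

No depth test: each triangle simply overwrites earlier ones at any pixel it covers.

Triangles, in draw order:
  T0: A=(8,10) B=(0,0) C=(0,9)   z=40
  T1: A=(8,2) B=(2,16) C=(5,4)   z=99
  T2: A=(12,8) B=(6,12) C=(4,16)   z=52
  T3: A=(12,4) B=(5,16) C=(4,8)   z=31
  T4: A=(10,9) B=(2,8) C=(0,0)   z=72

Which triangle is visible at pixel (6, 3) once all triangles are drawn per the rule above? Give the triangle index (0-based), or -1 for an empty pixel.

T0:
  2·area = 72  (B↔C swapped to make it positive)
  edge (8, 10)→(0, 9): d=(-8,-1) inclusive
  edge (0, 9)→(0, 0): d=(0,-9) inclusive
  edge (0, 0)→(8, 10): d=(8,10) inclusive
    (0,1)@(1, 3): e=[49,9,14] → X
    (1,1)@(3, 3): e=[51,27,-6] → .
    (0,2)@(1, 5): e=[33,9,30] → X
    (1,2)@(3, 5): e=[35,27,10] → X
    (2,2)@(5, 5): e=[37,45,-10] → .
    (0,3)@(1, 7): e=[17,9,46] → X
    (2,3)@(5, 7): e=[21,45,6] → X
    (3,3)@(7, 7): e=[23,63,-14] → .
    (0,4)@(1, 9): e=[1,9,62] → X
    (3,4)@(7, 9): e=[7,63,2] → X
    (4,4)@(9, 9): e=[9,81,-18] → .
    (0,5)@(1, 11): e=[-15,9,78] → .
  covered (10 px):
    . . . . . . .
    X . . . . . .
    X X . . . . .
    X X X . . . .
    X X X X . . .
    . . . . . . .
    . . . . . . .
    . . . . . . .
    . . . . . . .
    . . . . . . .
    . . . . . . .
T1:
  2·area = 30
  edge (8, 2)→(2, 16): d=(-6,14) inclusive
  edge (2, 16)→(5, 4): d=(3,-12) inclusive
  edge (5, 4)→(8, 2): d=(3,-2) inclusive
    (3,1)@(7, 3): e=[8,21,1] → X
    (4,1)@(9, 3): e=[-20,45,5] → .
    (2,2)@(5, 5): e=[24,3,3] → X
    (3,2)@(7, 5): e=[-4,27,7] → .
    (2,3)@(5, 7): e=[12,9,9] → X
    (3,3)@(7, 7): e=[-16,33,13] → .
    (2,4)@(5, 9): e=[0,15,15] → X  [on edge]
    (3,4)@(7, 9): e=[-28,39,19] → .
    (2,5)@(5, 11): e=[-12,21,21] → .
    (1,6)@(3, 13): e=[4,3,23] → X
    (2,6)@(5, 13): e=[-24,27,27] → .
    (1,7)@(3, 15): e=[-8,9,29] → .
  covered (5 px):
    . . . . . . .
    . . . X . . .
    . . X . . . .
    . . X . . . .
    . . X . . . .
    . . . . . . .
    . X . . . . .
    . . . . . . .
    . . . . . . .
    . . . . . . .
    . . . . . . .
T2:
  2·area = 16  (B↔C swapped to make it positive)
  edge (12, 8)→(4, 16): d=(-8,8) inclusive
  edge (4, 16)→(6, 12): d=(2,-4) inclusive
  edge (6, 12)→(12, 8): d=(6,-4) inclusive
    (6,3)@(13, 7): e=[0,18,-2] → .  [on edge]
    (5,4)@(11, 9): e=[0,14,2] → X  [on edge]
    (6,4)@(13, 9): e=[-16,22,10] → .
    (4,5)@(9, 11): e=[0,10,6] → X  [on edge]
    (5,5)@(11, 11): e=[-16,18,14] → .
    (3,6)@(7, 13): e=[0,6,10] → X  [on edge]
    (4,6)@(9, 13): e=[-16,14,18] → .
    (2,7)@(5, 15): e=[0,2,14] → X  [on edge]
    (3,7)@(7, 15): e=[-16,10,22] → .
    (1,8)@(3, 17): e=[0,-2,18] → .  [on edge]
    (2,8)@(5, 17): e=[-16,6,26] → .
    (0,9)@(1, 19): e=[0,-6,22] → .  [on edge]
  covered (4 px):
    . . . . . . .
    . . . . . . .
    . . . . . . .
    . . . . . . .
    . . . . . X .
    . . . . X . .
    . . . X . . .
    . . X . . . .
    . . . . . . .
    . . . . . . .
    . . . . . . .
T3:
  2·area = 68
  edge (12, 4)→(5, 16): d=(-7,12) inclusive
  edge (5, 16)→(4, 8): d=(-1,-8) inclusive
  edge (4, 8)→(12, 4): d=(8,-4) inclusive
    (5,2)@(11, 5): e=[5,59,4] → X
    (6,2)@(13, 5): e=[-19,75,12] → .
    (3,3)@(7, 7): e=[39,25,4] → X
    (4,3)@(9, 7): e=[15,41,12] → X
    (5,3)@(11, 7): e=[-9,57,20] → .
    (2,4)@(5, 9): e=[49,7,12] → X
    (5,4)@(11, 9): e=[-23,55,36] → .
    (2,5)@(5, 11): e=[35,5,28] → X
    (4,5)@(9, 11): e=[-13,37,44] → .
    (2,6)@(5, 13): e=[21,3,44] → X
    (3,6)@(7, 13): e=[-3,19,52] → .
    (2,7)@(5, 15): e=[7,1,60] → X
  covered (10 px):
    . . . . . . .
    . . . . . . .
    . . . . . X .
    . . . X X . .
    . . X X X . .
    . . X X . . .
    . . X . . . .
    . . X . . . .
    . . . . . . .
    . . . . . . .
    . . . . . . .
T4:
  2·area = 62
  edge (10, 9)→(2, 8): d=(-8,-1) inclusive
  edge (2, 8)→(0, 0): d=(-2,-8) inclusive
  edge (0, 0)→(10, 9): d=(10,9) inclusive
    (0,0)@(1, 1): e=[55,6,1] → X
    (1,0)@(3, 1): e=[57,22,-17] → .
    (0,1)@(1, 3): e=[39,2,21] → X
    (1,1)@(3, 3): e=[41,18,3] → X
    (2,1)@(5, 3): e=[43,34,-15] → .
    (0,2)@(1, 5): e=[23,-2,41] → .
    (1,2)@(3, 5): e=[25,14,23] → X
    (2,2)@(5, 5): e=[27,30,5] → X
    (3,2)@(7, 5): e=[29,46,-13] → .
    (1,3)@(3, 7): e=[9,10,43] → X
    (3,3)@(7, 7): e=[13,42,7] → X
    (4,3)@(9, 7): e=[15,58,-11] → .
  covered (8 px):
    X . . . . . .
    X X . . . . .
    . X X . . . .
    . X X X . . .
    . . . . . . .
    . . . . . . .
    . . . . . . .
    . . . . . . .
    . . . . . . .
    . . . . . . .
    . . . . . . .

Z-buffer (winner per pixel, '.' = empty):
  4 . . . . . .
  4 4 . 1 . . .
  0 4 4 . . 3 .
  0 4 4 4 3 . .
  0 0 3 3 3 2 .
  . . 3 3 2 . .
  . 1 3 2 . . .
  . . 3 . . . .
  . . . . . . .
  . . . . . . .
  . . . . . . .

Final: -1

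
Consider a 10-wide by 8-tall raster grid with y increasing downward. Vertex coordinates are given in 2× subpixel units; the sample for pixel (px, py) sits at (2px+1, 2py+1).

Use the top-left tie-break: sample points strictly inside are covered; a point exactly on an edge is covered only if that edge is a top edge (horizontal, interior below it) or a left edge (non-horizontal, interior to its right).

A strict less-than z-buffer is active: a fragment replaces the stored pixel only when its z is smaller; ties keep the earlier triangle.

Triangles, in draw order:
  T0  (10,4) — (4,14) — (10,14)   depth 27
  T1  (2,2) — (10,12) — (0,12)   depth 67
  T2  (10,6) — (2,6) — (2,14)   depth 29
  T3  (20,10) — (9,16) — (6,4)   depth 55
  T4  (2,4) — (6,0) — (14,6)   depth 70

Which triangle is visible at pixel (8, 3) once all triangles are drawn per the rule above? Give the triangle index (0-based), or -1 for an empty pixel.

T0:
  2·area = 60  (B↔C swapped to make it positive)
  edge (10, 4)→(10, 14): d=(0,10) right/bottom  bias=-1
  edge (10, 14)→(4, 14): d=(-6,0) right/bottom  bias=-1
  edge (4, 14)→(10, 4): d=(6,-10) top-left  bias=+0
    (4,3)@(9, 7): e=[10,42,8] → █
    (5,3)@(11, 7): e=[-10,42,28] → ·
    (3,4)@(7, 9): e=[30,30,0] → █  [on edge]
    (5,4)@(11, 9): e=[-10,30,40] → ·
    (3,5)@(7, 11): e=[30,18,12] → █
    (5,5)@(11, 11): e=[-10,18,52] → ·
    (2,6)@(5, 13): e=[50,6,4] → █
    (5,6)@(11, 13): e=[-10,6,64] → ·
    (2,7)@(5, 15): e=[50,-6,16] → ·
    (3,7)@(7, 15): e=[30,-6,36] → ·
    (4,7)@(9, 15): e=[10,-6,56] → ·
  covered (8 px):
    · · · · · · · · · ·
    · · · · · · · · · ·
    · · · · · · · · · ·
    · · · · █ · · · · ·
    · · · █ █ · · · · ·
    · · · █ █ · · · · ·
    · · █ █ █ · · · · ·
    · · · · · · · · · ·
T1:
  2·area = 100
  edge (2, 2)→(10, 12): d=(8,10) right/bottom  bias=-1
  edge (10, 12)→(0, 12): d=(-10,0) right/bottom  bias=-1
  edge (0, 12)→(2, 2): d=(2,-10) top-left  bias=+0
    (1,2)@(3, 5): e=[14,70,16] → █
    (2,2)@(5, 5): e=[-6,70,36] → ·
    (0,3)@(1, 7): e=[50,50,0] → █  [on edge]
    (2,3)@(5, 7): e=[10,50,40] → █
    (3,3)@(7, 7): e=[-10,50,60] → ·
    (0,4)@(1, 9): e=[66,30,4] → █
    (3,4)@(7, 9): e=[6,30,64] → █
    (4,4)@(9, 9): e=[-14,30,84] → ·
    (0,5)@(1, 11): e=[82,10,8] → █
    (4,5)@(9, 11): e=[2,10,88] → █
    (5,5)@(11, 11): e=[-18,10,108] → ·
    (0,6)@(1, 13): e=[98,-10,12] → ·
  covered (13 px):
    · · · · · · · · · ·
    · · · · · · · · · ·
    · █ · · · · · · · ·
    █ █ █ · · · · · · ·
    █ █ █ █ · · · · · ·
    █ █ █ █ █ · · · · ·
    · · · · · · · · · ·
    · · · · · · · · · ·
T2:
  2·area = 64  (B↔C swapped to make it positive)
  edge (10, 6)→(2, 14): d=(-8,8) right/bottom  bias=-1
  edge (2, 14)→(2, 6): d=(0,-8) top-left  bias=+0
  edge (2, 6)→(10, 6): d=(8,0) top-left  bias=+0
    (7,0)@(15, 1): e=[0,104,-40] → ·  [on edge]
    (6,1)@(13, 3): e=[0,88,-24] → ·  [on edge]
    (5,2)@(11, 5): e=[0,72,-8] → ·  [on edge]
    (1,3)@(3, 7): e=[48,8,8] → █
    (2,3)@(5, 7): e=[32,24,8] → █
    (3,3)@(7, 7): e=[16,40,8] → █
    (4,3)@(9, 7): e=[0,56,8] → ·  [on edge]
    (1,4)@(3, 9): e=[32,8,24] → █
    (3,4)@(7, 9): e=[0,40,24] → ·  [on edge]
    (1,5)@(3, 11): e=[16,8,40] → █
    (2,5)@(5, 11): e=[0,24,40] → ·  [on edge]
    (1,6)@(3, 13): e=[0,8,56] → ·  [on edge]
    (0,7)@(1, 15): e=[0,-8,72] → ·  [on edge]
  covered (6 px):
    · · · · · · · · · ·
    · · · · · · · · · ·
    · · · · · · · · · ·
    · █ █ █ · · · · · ·
    · █ █ · · · · · · ·
    · █ · · · · · · · ·
    · · · · · · · · · ·
    · · · · · · · · · ·
T3:
  2·area = 150
  edge (20, 10)→(9, 16): d=(-11,6) right/bottom  bias=-1
  edge (9, 16)→(6, 4): d=(-3,-12) top-left  bias=+0
  edge (6, 4)→(20, 10): d=(14,6) right/bottom  bias=-1
    (3,2)@(7, 5): e=[133,9,8] → █
    (4,2)@(9, 5): e=[121,33,-4] → ·
    (3,3)@(7, 7): e=[111,3,36] → █
    (4,3)@(9, 7): e=[99,27,24] → █
    (5,3)@(11, 7): e=[87,51,12] → █
    (6,3)@(13, 7): e=[75,75,0] → ·  [on edge]
    (3,4)@(7, 9): e=[89,-3,64] → ·
    (4,4)@(9, 9): e=[77,21,52] → █
    (6,4)@(13, 9): e=[53,69,28] → █
    (7,4)@(15, 9): e=[41,93,16] → █
    (8,4)@(17, 9): e=[29,117,4] → █
    (9,4)@(19, 9): e=[17,141,-8] → ·
  covered (18 px):
    · · · · · · · · · ·
    · · · · · · · · · ·
    · · · █ · · · · · ·
    · · · █ █ █ · · · ·
    · · · · █ █ █ █ █ ·
    · · · · █ █ █ █ █ ·
    · · · · █ █ █ · · ·
    · · · · █ · · · · ·
T4:
  2·area = 56
  edge (2, 4)→(6, 0): d=(4,-4) top-left  bias=+0
  edge (6, 0)→(14, 6): d=(8,6) right/bottom  bias=-1
  edge (14, 6)→(2, 4): d=(-12,-2) top-left  bias=+0
    (2,0)@(5, 1): e=[0,14,42] → █  [on edge]
    (3,0)@(7, 1): e=[8,2,46] → █
    (4,0)@(9, 1): e=[16,-10,50] → ·
    (1,1)@(3, 3): e=[0,42,14] → █  [on edge]
    (4,1)@(9, 3): e=[24,6,26] → █
    (5,1)@(11, 3): e=[32,-6,30] → ·
    (0,2)@(1, 5): e=[0,70,-14] → ·  [on edge]
    (1,2)@(3, 5): e=[8,58,-10] → ·
    (2,2)@(5, 5): e=[16,46,-6] → ·
    (3,2)@(7, 5): e=[24,34,-2] → ·
    (4,2)@(9, 5): e=[32,22,2] → █
    (5,2)@(11, 5): e=[40,10,6] → █
  covered (8 px):
    · · █ █ · · · · · ·
    · █ █ █ █ · · · · ·
    · · · · █ █ · · · ·
    · · · · · · · · · ·
    · · · · · · · · · ·
    · · · · · · · · · ·
    · · · · · · · · · ·
    · · · · · · · · · ·

Z-buffer (winner per pixel, '.' = empty):
  . . 4 4 . . . . . .
  . 4 4 4 4 . . . . .
  . 1 . 3 4 4 . . . .
  1 2 2 2 0 3 . . . .
  1 2 2 0 0 3 3 3 3 .
  1 2 1 0 0 3 3 3 3 .
  . . 0 0 0 3 3 . . .
  . . . . 3 . . . . .

Final: -1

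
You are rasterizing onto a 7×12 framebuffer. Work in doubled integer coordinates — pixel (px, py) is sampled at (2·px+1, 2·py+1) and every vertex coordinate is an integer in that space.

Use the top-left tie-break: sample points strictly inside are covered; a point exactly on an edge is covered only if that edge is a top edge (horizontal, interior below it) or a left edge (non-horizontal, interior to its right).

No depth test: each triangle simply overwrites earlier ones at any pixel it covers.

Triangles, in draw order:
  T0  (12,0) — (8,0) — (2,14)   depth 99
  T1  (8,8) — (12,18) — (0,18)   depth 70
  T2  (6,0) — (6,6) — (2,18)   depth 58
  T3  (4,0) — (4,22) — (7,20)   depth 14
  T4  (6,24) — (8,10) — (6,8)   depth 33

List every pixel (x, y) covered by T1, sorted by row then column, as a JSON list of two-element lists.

T0:
  2·area = 56  (B↔C swapped to make it positive)
  edge (12, 0)→(2, 14): d=(-10,14) right/bottom  bias=-1
  edge (2, 14)→(8, 0): d=(6,-14) top-left  bias=+0
  edge (8, 0)→(12, 0): d=(4,0) top-left  bias=+0
    (4,0)@(9, 1): e=[32,20,4] → X
    (5,0)@(11, 1): e=[4,48,4] → X
    (6,0)@(13, 1): e=[-24,76,4] → .
    (3,1)@(7, 3): e=[40,4,12] → X
    (5,1)@(11, 3): e=[-16,60,12] → .
    (3,2)@(7, 5): e=[20,16,20] → X
    (4,2)@(9, 5): e=[-8,44,20] → .
    (2,3)@(5, 7): e=[28,0,28] → X  [on edge]
    (3,3)@(7, 7): e=[0,28,28] → .  [on edge]
    (2,4)@(5, 9): e=[8,12,36] → X
    (3,4)@(7, 9): e=[-20,40,36] → .
    (2,5)@(5, 11): e=[-12,24,44] → .
  covered (7 px):
    . . . . X X .
    . . . X X . .
    . . . X . . .
    . . X . . . .
    . . X . . . .
    . . . . . . .
    . . . . . . .
    . . . . . . .
    . . . . . . .
    . . . . . . .
    . . . . . . .
    . . . . . . .
T1:
  2·area = 120
  edge (8, 8)→(12, 18): d=(4,10) right/bottom  bias=-1
  edge (12, 18)→(0, 18): d=(-12,0) right/bottom  bias=-1
  edge (0, 18)→(8, 8): d=(8,-10) top-left  bias=+0
    (3,5)@(7, 11): e=[22,84,14] → X
    (4,5)@(9, 11): e=[2,84,34] → X
    (5,5)@(11, 11): e=[-18,84,54] → .
    (2,6)@(5, 13): e=[50,60,10] → X
    (5,6)@(11, 13): e=[-10,60,70] → .
    (1,7)@(3, 15): e=[78,36,6] → X
    (5,7)@(11, 15): e=[-2,36,86] → .
    (0,8)@(1, 17): e=[106,12,2] → X
    (5,8)@(11, 17): e=[6,12,102] → X
    (6,8)@(13, 17): e=[-14,12,122] → .
    (0,9)@(1, 19): e=[114,-12,18] → .
    (1,9)@(3, 19): e=[94,-12,38] → .
  covered (15 px):
    . . . . . . .
    . . . . . . .
    . . . . . . .
    . . . . . . .
    . . . . . . .
    . . . X X . .
    . . X X X . .
    . X X X X . .
    X X X X X X .
    . . . . . . .
    . . . . . . .
    . . . . . . .
T2:
  2·area = 24
  edge (6, 0)→(6, 6): d=(0,6) right/bottom  bias=-1
  edge (6, 6)→(2, 18): d=(-4,12) right/bottom  bias=-1
  edge (2, 18)→(6, 0): d=(4,-18) top-left  bias=+0
    (3,1)@(7, 3): e=[-6,0,30] → .  [on edge]
    (2,2)@(5, 5): e=[6,16,2] → X
    (3,2)@(7, 5): e=[-6,-8,38] → .
    (2,3)@(5, 7): e=[6,8,10] → X
    (3,3)@(7, 7): e=[-6,-16,46] → .
    (2,4)@(5, 9): e=[6,0,18] → .  [on edge]
    (1,7)@(3, 15): e=[18,0,6] → .  [on edge]
    (0,10)@(1, 21): e=[30,0,-6] → .  [on edge]
  covered (2 px):
    . . . . . . .
    . . . . . . .
    . . X . . . .
    . . X . . . .
    . . . . . . .
    . . . . . . .
    . . . . . . .
    . . . . . . .
    . . . . . . .
    . . . . . . .
    . . . . . . .
    . . . . . . .
T3:
  2·area = 66  (B↔C swapped to make it positive)
  edge (4, 0)→(7, 20): d=(3,20) right/bottom  bias=-1
  edge (7, 20)→(4, 22): d=(-3,2) right/bottom  bias=-1
  edge (4, 22)→(4, 0): d=(0,-22) top-left  bias=+0
    (2,3)@(5, 7): e=[1,43,22] → X
    (3,3)@(7, 7): e=[-39,39,66] → .
    (2,4)@(5, 9): e=[7,37,22] → X
    (3,4)@(7, 9): e=[-33,33,66] → .
    (2,5)@(5, 11): e=[13,31,22] → X
    (3,5)@(7, 11): e=[-27,27,66] → .
    (2,6)@(5, 13): e=[19,25,22] → X
    (3,6)@(7, 13): e=[-21,21,66] → .
    (2,7)@(5, 15): e=[25,19,22] → X
    (3,7)@(7, 15): e=[-15,15,66] → .
    (2,8)@(5, 17): e=[31,13,22] → X
    (3,8)@(7, 17): e=[-9,9,66] → .
  covered (8 px):
    . . . . . . .
    . . . . . . .
    . . . . . . .
    . . X . . . .
    . . X . . . .
    . . X . . . .
    . . X . . . .
    . . X . . . .
    . . X . . . .
    . . X . . . .
    . . X . . . .
    . . . . . . .
T4:
  2·area = 32  (B↔C swapped to make it positive)
  edge (6, 24)→(6, 8): d=(0,-16) top-left  bias=+0
  edge (6, 8)→(8, 10): d=(2,2) right/bottom  bias=-1
  edge (8, 10)→(6, 24): d=(-2,14) right/bottom  bias=-1
    (0,1)@(1, 3): e=[-80,0,112] → .  [on edge]
    (4,1)@(9, 3): e=[48,-16,0] → .  [on edge]
    (1,2)@(3, 5): e=[-48,0,80] → .  [on edge]
    (2,3)@(5, 7): e=[-16,0,48] → .  [on edge]
    (3,4)@(7, 9): e=[16,0,16] → .  [on edge]
    (3,5)@(7, 11): e=[16,4,12] → X
    (4,5)@(9, 11): e=[48,0,-16] → .  [on edge]
    (3,6)@(7, 13): e=[16,8,8] → X
    (4,6)@(9, 13): e=[48,4,-20] → .
    (5,6)@(11, 13): e=[80,0,-48] → .  [on edge]
    (3,7)@(7, 15): e=[16,12,4] → X
    (4,7)@(9, 15): e=[48,8,-24] → .
    (6,7)@(13, 15): e=[112,0,-80] → .  [on edge]
    (3,8)@(7, 17): e=[16,16,0] → .  [on edge]
  covered (3 px):
    . . . . . . .
    . . . . . . .
    . . . . . . .
    . . . . . . .
    . . . . . . .
    . . . X . . .
    . . . X . . .
    . . . X . . .
    . . . . . . .
    . . . . . . .
    . . . . . . .
    . . . . . . .

Final: [[3,5],[4,5],[2,6],[3,6],[4,6],[1,7],[2,7],[3,7],[4,7],[0,8],[1,8],[2,8],[3,8],[4,8],[5,8]]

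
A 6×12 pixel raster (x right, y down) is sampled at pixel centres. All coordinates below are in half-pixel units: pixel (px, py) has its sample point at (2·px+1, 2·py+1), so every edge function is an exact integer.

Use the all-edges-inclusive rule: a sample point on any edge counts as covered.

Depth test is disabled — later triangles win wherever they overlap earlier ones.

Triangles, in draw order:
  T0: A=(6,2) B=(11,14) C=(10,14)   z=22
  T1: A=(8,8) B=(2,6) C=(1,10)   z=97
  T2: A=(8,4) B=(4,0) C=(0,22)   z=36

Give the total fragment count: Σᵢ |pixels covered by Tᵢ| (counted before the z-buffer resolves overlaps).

T0:
  2·area = 12
  edge (6, 2)→(11, 14): d=(5,12) inclusive
  edge (11, 14)→(10, 14): d=(-1,0) inclusive
  edge (10, 14)→(6, 2): d=(-4,-12) inclusive
    (3,2)@(7, 5): e=[3,9,0] → █  [on edge]
    (4,2)@(9, 5): e=[-21,9,24] → ·
    (3,3)@(7, 7): e=[13,7,-8] → ·
    (4,5)@(9, 11): e=[9,3,0] → █  [on edge]
    (5,5)@(11, 11): e=[-15,3,24] → ·
    (4,6)@(9, 13): e=[19,1,-8] → ·
    (5,8)@(11, 17): e=[15,-3,0] → ·  [on edge]
  covered (2 px):
    · · · · · ·
    · · · · · ·
    · · · █ · ·
    · · · · · ·
    · · · · · ·
    · · · · █ ·
    · · · · · ·
    · · · · · ·
    · · · · · ·
    · · · · · ·
    · · · · · ·
    · · · · · ·
T1:
  2·area = 26  (B↔C swapped to make it positive)
  edge (8, 8)→(1, 10): d=(-7,2) inclusive
  edge (1, 10)→(2, 6): d=(1,-4) inclusive
  edge (2, 6)→(8, 8): d=(6,2) inclusive
    (1,3)@(3, 7): e=[17,5,4] → █
    (2,3)@(5, 7): e=[13,13,0] → █  [on edge]
    (3,3)@(7, 7): e=[9,21,-4] → ·
    (1,4)@(3, 9): e=[3,7,16] → █
    (2,4)@(5, 9): e=[-1,15,12] → ·
    (5,4)@(11, 9): e=[-13,39,0] → ·  [on edge]
    (1,5)@(3, 11): e=[-11,9,28] → ·
  covered (3 px):
    · · · · · ·
    · · · · · ·
    · · · · · ·
    · █ █ · · ·
    · █ · · · ·
    · · · · · ·
    · · · · · ·
    · · · · · ·
    · · · · · ·
    · · · · · ·
    · · · · · ·
    · · · · · ·
T2:
  2·area = 104  (B↔C swapped to make it positive)
  edge (8, 4)→(0, 22): d=(-8,18) inclusive
  edge (0, 22)→(4, 0): d=(4,-22) inclusive
  edge (4, 0)→(8, 4): d=(4,4) inclusive
    (2,0)@(5, 1): e=[78,26,0] → █  [on edge]
    (3,0)@(7, 1): e=[42,70,-8] → ·
    (2,1)@(5, 3): e=[62,34,8] → █
    (3,1)@(7, 3): e=[26,78,0] → █  [on edge]
    (4,1)@(9, 3): e=[-10,122,-8] → ·
    (2,2)@(5, 5): e=[46,42,16] → █
    (4,2)@(9, 5): e=[-26,130,0] → ·  [on edge]
    (1,3)@(3, 7): e=[66,6,32] → █
    (3,3)@(7, 7): e=[-6,94,16] → ·
    (5,3)@(11, 7): e=[-78,182,0] → ·  [on edge]
    (1,4)@(3, 9): e=[50,14,40] → █
    (3,4)@(7, 9): e=[-22,102,24] → ·
  covered (14 px):
    · · █ · · ·
    · · █ █ · ·
    · · █ █ · ·
    · █ █ · · ·
    · █ █ · · ·
    · █ · · · ·
    · █ · · · ·
    · █ · · · ·
    █ · · · · ·
    █ · · · · ·
    · · · · · ·
    · · · · · ·

Answer: 19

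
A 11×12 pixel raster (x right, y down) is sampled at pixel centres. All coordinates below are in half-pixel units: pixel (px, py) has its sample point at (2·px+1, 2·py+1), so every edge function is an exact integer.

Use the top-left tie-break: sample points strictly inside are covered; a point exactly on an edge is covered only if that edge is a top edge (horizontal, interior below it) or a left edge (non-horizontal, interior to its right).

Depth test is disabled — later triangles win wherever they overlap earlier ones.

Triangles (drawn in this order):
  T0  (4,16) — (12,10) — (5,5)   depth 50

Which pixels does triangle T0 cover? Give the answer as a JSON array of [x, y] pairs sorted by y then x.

T0:
  2·area = 82  (B↔C swapped to make it positive)
  edge (4, 16)→(5, 5): d=(1,-11) top-left  bias=+0
  edge (5, 5)→(12, 10): d=(7,5) right/bottom  bias=-1
  edge (12, 10)→(4, 16): d=(-8,6) right/bottom  bias=-1
    (2,2)@(5, 5): e=[0,0,82] → .  [on edge]
    (2,3)@(5, 7): e=[2,14,66] → X
    (3,3)@(7, 7): e=[24,4,54] → X
    (4,3)@(9, 7): e=[46,-6,42] → .
    (2,4)@(5, 9): e=[4,28,50] → X
    (4,4)@(9, 9): e=[48,8,26] → X
    (5,4)@(11, 9): e=[70,-2,14] → .
    (2,5)@(5, 11): e=[6,42,34] → X
    (5,5)@(11, 11): e=[72,12,-2] → .
    (2,6)@(5, 13): e=[8,56,18] → X
    (4,6)@(9, 13): e=[52,36,-6] → .
    (2,7)@(5, 15): e=[10,70,2] → X
    (9,7)@(19, 15): e=[164,0,-82] → .  [on edge]
  covered (11 px):
    . . . . . . . . . . .
    . . . . . . . . . . .
    . . . . . . . . . . .
    . . X X . . . . . . .
    . . X X X . . . . . .
    . . X X X . . . . . .
    . . X X . . . . . . .
    . . X . . . . . . . .
    . . . . . . . . . . .
    . . . . . . . . . . .
    . . . . . . . . . . .
    . . . . . . . . . . .

Result: [[2,3],[3,3],[2,4],[3,4],[4,4],[2,5],[3,5],[4,5],[2,6],[3,6],[2,7]]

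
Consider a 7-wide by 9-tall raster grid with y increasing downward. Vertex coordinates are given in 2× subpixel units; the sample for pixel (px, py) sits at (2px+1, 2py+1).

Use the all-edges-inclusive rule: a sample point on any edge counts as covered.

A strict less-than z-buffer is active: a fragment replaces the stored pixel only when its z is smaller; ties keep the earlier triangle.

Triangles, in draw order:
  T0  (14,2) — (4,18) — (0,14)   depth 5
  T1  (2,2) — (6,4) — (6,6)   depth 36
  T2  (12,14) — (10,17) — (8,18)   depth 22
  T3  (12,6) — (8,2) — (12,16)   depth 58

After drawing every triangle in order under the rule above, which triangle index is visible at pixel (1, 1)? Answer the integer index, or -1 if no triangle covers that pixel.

T0:
  2·area = 104
  edge (14, 2)→(4, 18): d=(-10,16) inclusive
  edge (4, 18)→(0, 14): d=(-4,-4) inclusive
  edge (0, 14)→(14, 2): d=(14,-12) inclusive
    (6,1)@(13, 3): e=[6,96,2] → █
    (5,2)@(11, 5): e=[18,80,6] → █
    (6,2)@(13, 5): e=[-14,88,30] → ·
    (4,3)@(9, 7): e=[30,64,10] → █
    (5,3)@(11, 7): e=[-2,72,34] → ·
    (3,4)@(7, 9): e=[42,48,14] → █
    (5,4)@(11, 9): e=[-22,64,62] → ·
    (2,5)@(5, 11): e=[54,32,18] → █
    (4,5)@(9, 11): e=[-10,48,66] → ·
    (1,6)@(3, 13): e=[66,16,22] → █
    (4,6)@(9, 13): e=[-30,40,94] → ·
    (0,7)@(1, 15): e=[78,0,26] → █  [on edge]
    (1,8)@(3, 17): e=[26,0,78] → █  [on edge]
  covered (14 px):
    · · · · · · ·
    · · · · · · █
    · · · · · █ ·
    · · · · █ · ·
    · · · █ █ · ·
    · · █ █ · · ·
    · █ █ █ · · ·
    █ █ █ · · · ·
    · █ · · · · ·
T1:
  2·area = 8
  edge (2, 2)→(6, 4): d=(4,2) inclusive
  edge (6, 4)→(6, 6): d=(0,2) inclusive
  edge (6, 6)→(2, 2): d=(-4,-4) inclusive
    (0,0)@(1, 1): e=[-2,10,0] → ·  [on edge]
    (1,1)@(3, 3): e=[2,6,0] → █  [on edge]
    (2,1)@(5, 3): e=[-2,2,8] → ·
    (1,2)@(3, 5): e=[10,6,-8] → ·
    (2,2)@(5, 5): e=[6,2,0] → █  [on edge]
    (3,2)@(7, 5): e=[2,-2,8] → ·
    (2,3)@(5, 7): e=[14,2,-8] → ·
    (3,3)@(7, 7): e=[10,-2,0] → ·  [on edge]
    (4,4)@(9, 9): e=[14,-6,0] → ·  [on edge]
    (5,5)@(11, 11): e=[18,-10,0] → ·  [on edge]
    (6,6)@(13, 13): e=[22,-14,0] → ·  [on edge]
  covered (2 px):
    · · · · · · ·
    · █ · · · · ·
    · · █ · · · ·
    · · · · · · ·
    · · · · · · ·
    · · · · · · ·
    · · · · · · ·
    · · · · · · ·
    · · · · · · ·
T2:
  2·area = 4
  edge (12, 14)→(10, 17): d=(-2,3) inclusive
  edge (10, 17)→(8, 18): d=(-2,1) inclusive
  edge (8, 18)→(12, 14): d=(4,-4) inclusive
    (6,6)@(13, 13): e=[-1,5,0] → ·  [on edge]
    (5,7)@(11, 15): e=[1,3,0] → █  [on edge]
    (6,7)@(13, 15): e=[-5,1,8] → ·
    (4,8)@(9, 17): e=[3,1,0] → █  [on edge]
    (5,8)@(11, 17): e=[-3,-1,8] → ·
  covered (2 px):
    · · · · · · ·
    · · · · · · ·
    · · · · · · ·
    · · · · · · ·
    · · · · · · ·
    · · · · · · ·
    · · · · · · ·
    · · · · · █ ·
    · · · · █ · ·
T3:
  2·area = 40  (B↔C swapped to make it positive)
  edge (12, 6)→(12, 16): d=(0,10) inclusive
  edge (12, 16)→(8, 2): d=(-4,-14) inclusive
  edge (8, 2)→(12, 6): d=(4,4) inclusive
    (3,0)@(7, 1): e=[50,-10,0] → ·  [on edge]
    (4,1)@(9, 3): e=[30,10,0] → █  [on edge]
    (5,1)@(11, 3): e=[10,38,-8] → ·
    (4,2)@(9, 5): e=[30,2,8] → █
    (5,2)@(11, 5): e=[10,30,0] → █  [on edge]
    (6,2)@(13, 5): e=[-10,58,-8] → ·
    (4,3)@(9, 7): e=[30,-6,16] → ·
    (5,3)@(11, 7): e=[10,22,8] → █
    (6,3)@(13, 7): e=[-10,50,0] → ·  [on edge]
    (5,4)@(11, 9): e=[10,14,16] → █
    (6,4)@(13, 9): e=[-10,42,8] → ·
    (5,5)@(11, 11): e=[10,6,24] → █
  covered (6 px):
    · · · · · · ·
    · · · · █ · ·
    · · · · █ █ ·
    · · · · · █ ·
    · · · · · █ ·
    · · · · · █ ·
    · · · · · · ·
    · · · · · · ·
    · · · · · · ·

Z-buffer (winner per pixel, '.' = empty):
  . . . . . . .
  . 1 . . 3 . 0
  . . 1 . 3 0 .
  . . . . 0 3 .
  . . . 0 0 3 .
  . . 0 0 . 3 .
  . 0 0 0 . . .
  0 0 0 . . 2 .
  . 0 . . 2 . .

Answer: 1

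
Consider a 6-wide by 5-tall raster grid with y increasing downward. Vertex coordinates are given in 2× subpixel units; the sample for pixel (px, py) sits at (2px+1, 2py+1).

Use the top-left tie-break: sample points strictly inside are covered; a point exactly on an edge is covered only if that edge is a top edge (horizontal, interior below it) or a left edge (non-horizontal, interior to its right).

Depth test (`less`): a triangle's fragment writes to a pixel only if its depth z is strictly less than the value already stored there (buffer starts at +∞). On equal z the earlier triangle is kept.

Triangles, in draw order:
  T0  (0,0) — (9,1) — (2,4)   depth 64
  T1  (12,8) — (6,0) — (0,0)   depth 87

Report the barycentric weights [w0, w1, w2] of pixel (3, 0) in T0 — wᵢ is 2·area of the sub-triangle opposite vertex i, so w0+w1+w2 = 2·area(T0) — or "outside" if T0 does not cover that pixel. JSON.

T0:
  2·area = 34
  edge (0, 0)→(9, 1): d=(9,1) right/bottom  bias=-1
  edge (9, 1)→(2, 4): d=(-7,3) right/bottom  bias=-1
  edge (2, 4)→(0, 0): d=(-2,-4) top-left  bias=+0
    (0,0)@(1, 1): e=[8,24,2] → #
    (1,0)@(3, 1): e=[6,18,10] → #
    (2,0)@(5, 1): e=[4,12,18] → #
    (3,0)@(7, 1): e=[2,6,26] → #
    (4,0)@(9, 1): e=[0,0,34] → ·  [on edge]
    (0,1)@(1, 3): e=[26,10,-2] → ·
    (1,1)@(3, 3): e=[24,4,6] → #
    (2,1)@(5, 3): e=[22,-2,14] → ·
    (3,1)@(7, 3): e=[20,-8,22] → ·
    (1,2)@(3, 5): e=[42,-10,2] → ·
  covered (5 px):
    # # # # · ·
    · # · · · ·
    · · · · · ·
    · · · · · ·
    · · · · · ·
T1:
  2·area = 48  (B↔C swapped to make it positive)
  edge (12, 8)→(0, 0): d=(-12,-8) top-left  bias=+0
  edge (0, 0)→(6, 0): d=(6,0) top-left  bias=+0
  edge (6, 0)→(12, 8): d=(6,8) right/bottom  bias=-1
    (1,0)@(3, 1): e=[12,6,30] → #
    (2,0)@(5, 1): e=[28,6,14] → #
    (3,0)@(7, 1): e=[44,6,-2] → ·
    (1,1)@(3, 3): e=[-12,18,42] → ·
    (2,1)@(5, 3): e=[4,18,26] → #
    (3,1)@(7, 3): e=[20,18,10] → #
    (4,1)@(9, 3): e=[36,18,-6] → ·
    (2,2)@(5, 5): e=[-20,30,38] → ·
    (3,2)@(7, 5): e=[-4,30,22] → ·
    (4,2)@(9, 5): e=[12,30,6] → #
    (5,2)@(11, 5): e=[28,30,-10] → ·
    (4,3)@(9, 7): e=[-12,42,18] → ·
  covered (6 px):
    · # # · · ·
    · · # # · ·
    · · · · # ·
    · · · · · #
    · · · · · ·

Final: [6,26,2]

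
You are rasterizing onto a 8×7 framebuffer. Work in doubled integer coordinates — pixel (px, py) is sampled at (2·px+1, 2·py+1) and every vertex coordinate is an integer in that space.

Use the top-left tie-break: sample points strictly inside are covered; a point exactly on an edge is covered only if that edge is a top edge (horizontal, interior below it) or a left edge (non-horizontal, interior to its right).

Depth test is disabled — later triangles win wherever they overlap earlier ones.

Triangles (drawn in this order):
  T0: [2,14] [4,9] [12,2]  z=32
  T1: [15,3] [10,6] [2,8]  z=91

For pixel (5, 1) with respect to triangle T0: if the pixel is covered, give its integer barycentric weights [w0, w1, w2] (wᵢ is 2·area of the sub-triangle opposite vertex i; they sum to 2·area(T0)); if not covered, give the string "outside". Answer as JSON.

T0:
  2·area = 26
  edge (2, 14)→(4, 9): d=(2,-5) top-left  bias=+0
  edge (4, 9)→(12, 2): d=(8,-7) top-left  bias=+0
  edge (12, 2)→(2, 14): d=(-10,12) right/bottom  bias=-1
    (5,1)@(11, 3): e=[23,1,2] → █
    (6,1)@(13, 3): e=[33,15,-22] → ·
    (4,2)@(9, 5): e=[17,3,6] → █
    (5,2)@(11, 5): e=[27,17,-18] → ·
    (3,3)@(7, 7): e=[11,5,10] → █
    (4,3)@(9, 7): e=[21,19,-14] → ·
    (2,4)@(5, 9): e=[5,7,14] → █
    (3,4)@(7, 9): e=[15,21,-10] → ·
    (2,5)@(5, 11): e=[9,23,-6] → ·
  covered (4 px):
    · · · · · · · ·
    · · · · · █ · ·
    · · · · █ · · ·
    · · · █ · · · ·
    · · █ · · · · ·
    · · · · · · · ·
    · · · · · · · ·
T1:
  2·area = 14
  edge (15, 3)→(10, 6): d=(-5,3) right/bottom  bias=-1
  edge (10, 6)→(2, 8): d=(-8,2) right/bottom  bias=-1
  edge (2, 8)→(15, 3): d=(13,-5) top-left  bias=+0
    (7,1)@(15, 3): e=[0,14,0] → ·  [on edge]
    (5,2)@(11, 5): e=[2,6,6] → █
    (6,2)@(13, 5): e=[-4,2,16] → ·
    (2,3)@(5, 7): e=[10,2,2] → █
    (3,3)@(7, 7): e=[4,-2,12] → ·
    (5,3)@(11, 7): e=[-8,-10,32] → ·
    (2,4)@(5, 9): e=[0,-14,28] → ·  [on edge]
  covered (2 px):
    · · · · · · · ·
    · · · · · · · ·
    · · · · · █ · ·
    · · █ · · · · ·
    · · · · · · · ·
    · · · · · · · ·
    · · · · · · · ·

Final: [1,2,23]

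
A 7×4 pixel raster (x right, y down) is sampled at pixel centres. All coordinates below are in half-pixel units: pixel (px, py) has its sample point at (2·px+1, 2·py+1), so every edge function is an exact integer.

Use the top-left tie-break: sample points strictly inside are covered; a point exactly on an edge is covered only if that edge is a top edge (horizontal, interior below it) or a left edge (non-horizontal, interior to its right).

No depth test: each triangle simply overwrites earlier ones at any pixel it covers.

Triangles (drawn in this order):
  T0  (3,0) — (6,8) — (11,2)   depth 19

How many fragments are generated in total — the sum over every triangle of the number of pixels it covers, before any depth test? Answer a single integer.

T0:
  2·area = 58  (B↔C swapped to make it positive)
  edge (3, 0)→(11, 2): d=(8,2) right/bottom  bias=-1
  edge (11, 2)→(6, 8): d=(-5,6) right/bottom  bias=-1
  edge (6, 8)→(3, 0): d=(-3,-8) top-left  bias=+0
    (2,0)@(5, 1): e=[4,41,13] → #
    (3,0)@(7, 1): e=[0,29,29] → ·  [on edge]
    (2,1)@(5, 3): e=[20,31,7] → #
    (3,1)@(7, 3): e=[16,19,23] → #
    (4,1)@(9, 3): e=[12,7,39] → #
    (5,1)@(11, 3): e=[8,-5,55] → ·
    (2,2)@(5, 5): e=[36,21,1] → #
    (4,2)@(9, 5): e=[28,-3,33] → ·
    (2,3)@(5, 7): e=[52,11,-5] → ·
    (3,3)@(7, 7): e=[48,-1,11] → ·
  covered (6 px):
    · · # · · · ·
    · · # # # · ·
    · · # # · · ·
    · · · · · · ·

Final: 6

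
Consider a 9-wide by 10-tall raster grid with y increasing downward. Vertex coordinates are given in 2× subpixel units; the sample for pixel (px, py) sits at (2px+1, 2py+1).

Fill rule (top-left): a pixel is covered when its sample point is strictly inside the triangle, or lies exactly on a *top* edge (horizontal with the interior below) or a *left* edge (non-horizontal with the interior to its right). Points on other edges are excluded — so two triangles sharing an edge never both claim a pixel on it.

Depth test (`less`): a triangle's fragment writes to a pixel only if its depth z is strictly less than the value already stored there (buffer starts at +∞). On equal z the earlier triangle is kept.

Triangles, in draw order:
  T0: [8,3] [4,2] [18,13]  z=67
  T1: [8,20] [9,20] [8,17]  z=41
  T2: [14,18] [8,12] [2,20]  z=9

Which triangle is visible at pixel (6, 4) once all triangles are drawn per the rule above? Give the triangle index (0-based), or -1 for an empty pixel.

T0:
  2·area = 30  (B↔C swapped to make it positive)
  edge (8, 3)→(18, 13): d=(10,10) right/bottom  bias=-1
  edge (18, 13)→(4, 2): d=(-14,-11) top-left  bias=+0
  edge (4, 2)→(8, 3): d=(4,1) right/bottom  bias=-1
    (3,1)@(7, 3): e=[10,19,1] → █
    (4,1)@(9, 3): e=[-10,41,-1] → ·
    (3,2)@(7, 5): e=[30,-9,9] → ·
    (4,2)@(9, 5): e=[10,13,7] → █
    (5,2)@(11, 5): e=[-10,35,5] → ·
    (4,3)@(9, 7): e=[30,-15,15] → ·
    (5,3)@(11, 7): e=[10,7,13] → █
    (6,3)@(13, 7): e=[-10,29,11] → ·
    (5,4)@(11, 9): e=[30,-21,21] → ·
    (6,4)@(13, 9): e=[10,1,19] → █
    (7,4)@(15, 9): e=[-10,23,17] → ·
    (6,5)@(13, 11): e=[30,-27,27] → ·
  covered (4 px):
    · · · · · · · · ·
    · · · █ · · · · ·
    · · · · █ · · · ·
    · · · · · █ · · ·
    · · · · · · █ · ·
    · · · · · · · · ·
    · · · · · · · · ·
    · · · · · · · · ·
    · · · · · · · · ·
    · · · · · · · · ·
T1:
  2·area = 3  (B↔C swapped to make it positive)
  edge (8, 20)→(8, 17): d=(0,-3) top-left  bias=+0
  edge (8, 17)→(9, 20): d=(1,3) right/bottom  bias=-1
  edge (9, 20)→(8, 20): d=(-1,0) right/bottom  bias=-1
  covered (0 px):
    · · · · · · · · ·
    · · · · · · · · ·
    · · · · · · · · ·
    · · · · · · · · ·
    · · · · · · · · ·
    · · · · · · · · ·
    · · · · · · · · ·
    · · · · · · · · ·
    · · · · · · · · ·
    · · · · · · · · ·
T2:
  2·area = 84  (B↔C swapped to make it positive)
  edge (14, 18)→(2, 20): d=(-12,2) right/bottom  bias=-1
  edge (2, 20)→(8, 12): d=(6,-8) top-left  bias=+0
  edge (8, 12)→(14, 18): d=(6,6) right/bottom  bias=-1
    (0,2)@(1, 5): e=[182,-98,0] → ·  [on edge]
    (1,3)@(3, 7): e=[154,-70,0] → ·  [on edge]
    (2,4)@(5, 9): e=[126,-42,0] → ·  [on edge]
    (3,5)@(7, 11): e=[98,-14,0] → ·  [on edge]
    (4,6)@(9, 13): e=[70,14,0] → ·  [on edge]
    (3,7)@(7, 15): e=[50,10,24] → █
    (4,7)@(9, 15): e=[46,26,12] → █
    (5,7)@(11, 15): e=[42,42,0] → ·  [on edge]
    (2,8)@(5, 17): e=[30,6,48] → █
    (5,8)@(11, 17): e=[18,54,12] → █
    (6,8)@(13, 17): e=[14,70,0] → ·  [on edge]
    (1,9)@(3, 19): e=[10,2,72] → █
    (7,9)@(15, 19): e=[-14,98,0] → ·  [on edge]
  covered (9 px):
    · · · · · · · · ·
    · · · · · · · · ·
    · · · · · · · · ·
    · · · · · · · · ·
    · · · · · · · · ·
    · · · · · · · · ·
    · · · · · · · · ·
    · · · █ █ · · · ·
    · · █ █ █ █ · · ·
    · █ █ █ · · · · ·

Z-buffer (winner per pixel, '.' = empty):
  . . . . . . . . .
  . . . 0 . . . . .
  . . . . 0 . . . .
  . . . . . 0 . . .
  . . . . . . 0 . .
  . . . . . . . . .
  . . . . . . . . .
  . . . 2 2 . . . .
  . . 2 2 2 2 . . .
  . 2 2 2 . . . . .

Result: 0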